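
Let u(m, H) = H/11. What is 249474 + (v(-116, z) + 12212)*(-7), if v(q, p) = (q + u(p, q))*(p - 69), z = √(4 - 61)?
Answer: 1131554/11 + 9744*I*√57/11 ≈ 1.0287e+5 + 6687.8*I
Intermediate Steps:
u(m, H) = H/11 (u(m, H) = H*(1/11) = H/11)
z = I*√57 (z = √(-57) = I*√57 ≈ 7.5498*I)
v(q, p) = 12*q*(-69 + p)/11 (v(q, p) = (q + q/11)*(p - 69) = (12*q/11)*(-69 + p) = 12*q*(-69 + p)/11)
249474 + (v(-116, z) + 12212)*(-7) = 249474 + ((12/11)*(-116)*(-69 + I*√57) + 12212)*(-7) = 249474 + ((96048/11 - 1392*I*√57/11) + 12212)*(-7) = 249474 + (230380/11 - 1392*I*√57/11)*(-7) = 249474 + (-1612660/11 + 9744*I*√57/11) = 1131554/11 + 9744*I*√57/11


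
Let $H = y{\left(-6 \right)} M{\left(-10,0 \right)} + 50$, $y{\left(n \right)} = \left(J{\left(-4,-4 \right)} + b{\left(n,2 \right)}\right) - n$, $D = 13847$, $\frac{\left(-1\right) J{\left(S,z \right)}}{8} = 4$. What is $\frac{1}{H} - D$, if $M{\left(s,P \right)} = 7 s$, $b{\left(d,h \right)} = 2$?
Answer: $- \frac{23955309}{1730} \approx -13847.0$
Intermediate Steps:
$J{\left(S,z \right)} = -32$ ($J{\left(S,z \right)} = \left(-8\right) 4 = -32$)
$y{\left(n \right)} = -30 - n$ ($y{\left(n \right)} = \left(-32 + 2\right) - n = -30 - n$)
$H = 1730$ ($H = \left(-30 - -6\right) 7 \left(-10\right) + 50 = \left(-30 + 6\right) \left(-70\right) + 50 = \left(-24\right) \left(-70\right) + 50 = 1680 + 50 = 1730$)
$\frac{1}{H} - D = \frac{1}{1730} - 13847 = - \frac{23955309}{1730}$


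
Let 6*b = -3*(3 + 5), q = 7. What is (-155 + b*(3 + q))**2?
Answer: 38025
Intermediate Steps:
b = -4 (b = (-3*(3 + 5))/6 = (-3*8)/6 = (1/6)*(-24) = -4)
(-155 + b*(3 + q))**2 = (-155 - 4*(3 + 7))**2 = (-155 - 4*10)**2 = (-155 - 40)**2 = (-195)**2 = 38025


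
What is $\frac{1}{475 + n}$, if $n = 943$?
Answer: $\frac{1}{1418} \approx 0.00070522$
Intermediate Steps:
$\frac{1}{475 + n} = \frac{1}{475 + 943} = \frac{1}{1418}$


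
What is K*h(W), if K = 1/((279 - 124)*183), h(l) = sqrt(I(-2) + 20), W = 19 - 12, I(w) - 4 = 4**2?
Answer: 2*sqrt(10)/28365 ≈ 0.00022297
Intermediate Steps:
I(w) = 20 (I(w) = 4 + 4**2 = 4 + 16 = 20)
W = 7
h(l) = 2*sqrt(10) (h(l) = sqrt(20 + 20) = sqrt(40) = 2*sqrt(10))
K = 1/28365 (K = (1/183)/155 = (1/155)*(1/183) = 1/28365 ≈ 3.5255e-5)
K*h(W) = (2*sqrt(10))/28365 = 2*sqrt(10)/28365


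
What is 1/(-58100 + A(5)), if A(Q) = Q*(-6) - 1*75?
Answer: -1/58205 ≈ -1.7181e-5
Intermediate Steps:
A(Q) = -75 - 6*Q (A(Q) = -6*Q - 75 = -75 - 6*Q)
1/(-58100 + A(5)) = 1/(-58100 + (-75 - 6*5)) = 1/(-58100 + (-75 - 30)) = 1/(-58100 - 105) = 1/(-58205) = -1/58205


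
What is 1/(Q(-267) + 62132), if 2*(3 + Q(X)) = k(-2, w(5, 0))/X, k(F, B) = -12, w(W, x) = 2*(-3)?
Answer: 89/5529483 ≈ 1.6096e-5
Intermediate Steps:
w(W, x) = -6
Q(X) = -3 - 6/X (Q(X) = -3 + (-12/X)/2 = -3 - 6/X)
1/(Q(-267) + 62132) = 1/((-3 - 6/(-267)) + 62132) = 1/((-3 - 6*(-1/267)) + 62132) = 1/((-3 + 2/89) + 62132) = 1/(-265/89 + 62132) = 1/(5529483/89) = 89/5529483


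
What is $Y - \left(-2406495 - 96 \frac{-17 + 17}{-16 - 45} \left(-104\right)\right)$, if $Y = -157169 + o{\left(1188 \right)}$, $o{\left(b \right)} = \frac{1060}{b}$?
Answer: $\frac{668050087}{297} \approx 2.2493 \cdot 10^{6}$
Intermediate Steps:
$Y = - \frac{46678928}{297}$ ($Y = -157169 + \frac{1060}{1188} = -157169 + 1060 \cdot \frac{1}{1188} = -157169 + \frac{265}{297} = - \frac{46678928}{297} \approx -1.5717 \cdot 10^{5}$)
$Y - \left(-2406495 - 96 \frac{-17 + 17}{-16 - 45} \left(-104\right)\right) = - \frac{46678928}{297} - \left(-2406495 - 96 \frac{-17 + 17}{-16 - 45} \left(-104\right)\right) = - \frac{46678928}{297} - \left(-2406495 - 96 \frac{0}{-61} \left(-104\right)\right) = - \frac{46678928}{297} - \left(-2406495 - 96 \cdot 0 \left(- \frac{1}{61}\right) \left(-104\right)\right) = - \frac{46678928}{297} - \left(-2406495 - 96 \cdot 0 \left(-104\right)\right) = - \frac{46678928}{297} - \left(-2406495 - 0 \left(-104\right)\right) = - \frac{46678928}{297} - \left(-2406495 - 0\right) = - \frac{46678928}{297} - \left(-2406495 + 0\right) = - \frac{46678928}{297} - -2406495 = - \frac{46678928}{297} + 2406495 = \frac{668050087}{297}$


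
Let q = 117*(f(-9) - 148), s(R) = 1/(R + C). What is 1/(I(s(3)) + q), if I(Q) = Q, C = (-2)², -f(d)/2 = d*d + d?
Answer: -7/239147 ≈ -2.9271e-5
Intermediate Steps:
f(d) = -2*d - 2*d² (f(d) = -2*(d*d + d) = -2*(d² + d) = -2*(d + d²) = -2*d - 2*d²)
C = 4
s(R) = 1/(4 + R) (s(R) = 1/(R + 4) = 1/(4 + R))
q = -34164 (q = 117*(-2*(-9)*(1 - 9) - 148) = 117*(-2*(-9)*(-8) - 148) = 117*(-144 - 148) = 117*(-292) = -34164)
1/(I(s(3)) + q) = 1/(1/(4 + 3) - 34164) = 1/(1/7 - 34164) = 1/(⅐ - 34164) = 1/(-239147/7) = -7/239147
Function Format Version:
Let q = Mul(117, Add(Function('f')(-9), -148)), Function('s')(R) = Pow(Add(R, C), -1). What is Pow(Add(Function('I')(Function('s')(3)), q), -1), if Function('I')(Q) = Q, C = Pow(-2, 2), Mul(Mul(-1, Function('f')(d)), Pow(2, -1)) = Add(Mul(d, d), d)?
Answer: Rational(-7, 239147) ≈ -2.9271e-5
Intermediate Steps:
Function('f')(d) = Add(Mul(-2, d), Mul(-2, Pow(d, 2))) (Function('f')(d) = Mul(-2, Add(Mul(d, d), d)) = Mul(-2, Add(Pow(d, 2), d)) = Mul(-2, Add(d, Pow(d, 2))) = Add(Mul(-2, d), Mul(-2, Pow(d, 2))))
C = 4
Function('s')(R) = Pow(Add(4, R), -1) (Function('s')(R) = Pow(Add(R, 4), -1) = Pow(Add(4, R), -1))
q = -34164 (q = Mul(117, Add(Mul(-2, -9, Add(1, -9)), -148)) = Mul(117, Add(Mul(-2, -9, -8), -148)) = Mul(117, Add(-144, -148)) = Mul(117, -292) = -34164)
Pow(Add(Function('I')(Function('s')(3)), q), -1) = Pow(Add(Pow(Add(4, 3), -1), -34164), -1) = Pow(Add(Pow(7, -1), -34164), -1) = Pow(Add(Rational(1, 7), -34164), -1) = Pow(Rational(-239147, 7), -1) = Rational(-7, 239147)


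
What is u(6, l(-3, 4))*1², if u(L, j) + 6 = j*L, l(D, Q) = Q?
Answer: 18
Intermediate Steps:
u(L, j) = -6 + L*j (u(L, j) = -6 + j*L = -6 + L*j)
u(6, l(-3, 4))*1² = (-6 + 6*4)*1² = (-6 + 24)*1 = 18*1 = 18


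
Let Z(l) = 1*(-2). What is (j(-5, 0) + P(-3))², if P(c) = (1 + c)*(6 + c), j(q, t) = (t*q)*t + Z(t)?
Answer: 64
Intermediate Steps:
Z(l) = -2
j(q, t) = -2 + q*t² (j(q, t) = (t*q)*t - 2 = (q*t)*t - 2 = q*t² - 2 = -2 + q*t²)
(j(-5, 0) + P(-3))² = ((-2 - 5*0²) + (6 + (-3)² + 7*(-3)))² = ((-2 - 5*0) + (6 + 9 - 21))² = ((-2 + 0) - 6)² = (-2 - 6)² = (-8)² = 64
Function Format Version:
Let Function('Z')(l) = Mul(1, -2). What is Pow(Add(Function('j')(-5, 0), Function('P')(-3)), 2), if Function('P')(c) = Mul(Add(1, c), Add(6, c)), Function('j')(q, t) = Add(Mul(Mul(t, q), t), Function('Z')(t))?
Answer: 64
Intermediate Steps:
Function('Z')(l) = -2
Function('j')(q, t) = Add(-2, Mul(q, Pow(t, 2))) (Function('j')(q, t) = Add(Mul(Mul(t, q), t), -2) = Add(Mul(Mul(q, t), t), -2) = Add(Mul(q, Pow(t, 2)), -2) = Add(-2, Mul(q, Pow(t, 2))))
Pow(Add(Function('j')(-5, 0), Function('P')(-3)), 2) = Pow(Add(Add(-2, Mul(-5, Pow(0, 2))), Add(6, Pow(-3, 2), Mul(7, -3))), 2) = Pow(Add(Add(-2, Mul(-5, 0)), Add(6, 9, -21)), 2) = Pow(Add(Add(-2, 0), -6), 2) = Pow(Add(-2, -6), 2) = Pow(-8, 2) = 64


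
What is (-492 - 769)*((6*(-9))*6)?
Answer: 408564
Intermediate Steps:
(-492 - 769)*((6*(-9))*6) = -(-68094)*6 = -1261*(-324) = 408564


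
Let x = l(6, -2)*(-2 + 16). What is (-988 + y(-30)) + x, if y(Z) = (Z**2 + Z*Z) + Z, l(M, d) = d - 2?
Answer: 726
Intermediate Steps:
l(M, d) = -2 + d
x = -56 (x = (-2 - 2)*(-2 + 16) = -4*14 = -56)
y(Z) = Z + 2*Z**2 (y(Z) = (Z**2 + Z**2) + Z = 2*Z**2 + Z = Z + 2*Z**2)
(-988 + y(-30)) + x = (-988 - 30*(1 + 2*(-30))) - 56 = (-988 - 30*(1 - 60)) - 56 = (-988 - 30*(-59)) - 56 = (-988 + 1770) - 56 = 782 - 56 = 726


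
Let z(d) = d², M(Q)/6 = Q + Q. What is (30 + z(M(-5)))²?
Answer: 13176900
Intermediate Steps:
M(Q) = 12*Q (M(Q) = 6*(Q + Q) = 6*(2*Q) = 12*Q)
(30 + z(M(-5)))² = (30 + (12*(-5))²)² = (30 + (-60)²)² = (30 + 3600)² = 3630² = 13176900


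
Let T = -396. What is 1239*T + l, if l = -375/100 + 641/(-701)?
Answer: -1375778855/2804 ≈ -4.9065e+5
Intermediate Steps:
l = -13079/2804 (l = -375*1/100 + 641*(-1/701) = -15/4 - 641/701 = -13079/2804 ≈ -4.6644)
1239*T + l = 1239*(-396) - 13079/2804 = -490644 - 13079/2804 = -1375778855/2804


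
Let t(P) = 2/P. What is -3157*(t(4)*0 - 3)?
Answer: 9471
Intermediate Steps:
-3157*(t(4)*0 - 3) = -3157*((2/4)*0 - 3) = -3157*((2*(¼))*0 - 3) = -3157*((½)*0 - 3) = -3157*(0 - 3) = -3157*(-3) = 9471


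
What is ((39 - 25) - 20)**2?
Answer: 36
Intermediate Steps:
((39 - 25) - 20)**2 = (14 - 20)**2 = (-6)**2 = 36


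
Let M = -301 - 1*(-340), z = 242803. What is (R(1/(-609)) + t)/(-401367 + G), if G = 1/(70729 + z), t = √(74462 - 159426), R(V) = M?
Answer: -12227748/125841398243 - 627064*I*√21241/125841398243 ≈ -9.7168e-5 - 0.00072623*I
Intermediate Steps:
M = 39 (M = -301 + 340 = 39)
R(V) = 39
t = 2*I*√21241 (t = √(-84964) = 2*I*√21241 ≈ 291.49*I)
G = 1/313532 (G = 1/(70729 + 242803) = 1/313532 ≈ 3.1895e-6)
(R(1/(-609)) + t)/(-401367 + G) = (39 + 2*I*√21241)/(-401367 + 1/313532) = (39 + 2*I*√21241)/(-125841398243/313532) = (39 + 2*I*√21241)*(-313532/125841398243) = -12227748/125841398243 - 627064*I*√21241/125841398243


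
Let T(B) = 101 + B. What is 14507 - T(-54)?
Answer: 14460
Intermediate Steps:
14507 - T(-54) = 14507 - (101 - 54) = 14507 - 1*47 = 14507 - 47 = 14460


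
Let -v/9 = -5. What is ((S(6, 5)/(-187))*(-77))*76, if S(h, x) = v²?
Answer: 1077300/17 ≈ 63371.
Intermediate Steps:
v = 45 (v = -9*(-5) = 45)
S(h, x) = 2025 (S(h, x) = 45² = 2025)
((S(6, 5)/(-187))*(-77))*76 = ((2025/(-187))*(-77))*76 = ((2025*(-1/187))*(-77))*76 = -2025/187*(-77)*76 = (14175/17)*76 = 1077300/17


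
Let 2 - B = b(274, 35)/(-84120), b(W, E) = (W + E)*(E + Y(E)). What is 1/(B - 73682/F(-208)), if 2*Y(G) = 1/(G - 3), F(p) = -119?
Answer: 30507520/18954477591 ≈ 0.0016095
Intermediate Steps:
Y(G) = 1/(2*(-3 + G)) (Y(G) = 1/(2*(G - 3)) = 1/(2*(-3 + G)))
b(W, E) = (E + W)*(E + 1/(2*(-3 + E))) (b(W, E) = (W + E)*(E + 1/(2*(-3 + E))) = (E + W)*(E + 1/(2*(-3 + E))))
B = 3819943/1794560 (B = 2 - (35 + 274 + 2*35*(-3 + 35)*(35 + 274))/(2*(-3 + 35))/(-84120) = 2 - (½)*(35 + 274 + 2*35*32*309)/32*(-1)/84120 = 2 - (½)*(1/32)*(35 + 274 + 692160)*(-1)/84120 = 2 - (½)*(1/32)*692469*(-1)/84120 = 2 - 692469*(-1)/(64*84120) = 2 - 1*(-230823/1794560) = 2 + 230823/1794560 = 3819943/1794560 ≈ 2.1286)
1/(B - 73682/F(-208)) = 1/(3819943/1794560 - 73682/(-119)) = 1/(3819943/1794560 - 73682*(-1/119)) = 1/(3819943/1794560 + 10526/17) = 1/(18954477591/30507520) = 30507520/18954477591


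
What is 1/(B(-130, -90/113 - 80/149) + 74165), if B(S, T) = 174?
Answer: 1/74339 ≈ 1.3452e-5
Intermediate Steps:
1/(B(-130, -90/113 - 80/149) + 74165) = 1/(174 + 74165) = 1/74339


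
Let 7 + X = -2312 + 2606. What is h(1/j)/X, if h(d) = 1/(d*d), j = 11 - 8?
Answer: 9/287 ≈ 0.031359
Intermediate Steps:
X = 287 (X = -7 + (-2312 + 2606) = -7 + 294 = 287)
j = 3
h(d) = d**(-2)
h(1/j)/X = 1/((1/3)**2*287) = (1/287)/(1/3)**2 = 9*(1/287) = 9/287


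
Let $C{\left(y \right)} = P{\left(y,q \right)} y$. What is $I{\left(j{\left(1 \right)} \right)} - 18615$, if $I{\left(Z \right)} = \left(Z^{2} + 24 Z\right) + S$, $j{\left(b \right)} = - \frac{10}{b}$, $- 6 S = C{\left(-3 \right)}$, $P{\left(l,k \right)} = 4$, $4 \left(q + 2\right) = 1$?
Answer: $-18753$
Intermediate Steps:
$q = - \frac{7}{4}$ ($q = -2 + \frac{1}{4} \cdot 1 = -2 + \frac{1}{4} = - \frac{7}{4} \approx -1.75$)
$C{\left(y \right)} = 4 y$
$S = 2$ ($S = - \frac{4 \left(-3\right)}{6} = \left(- \frac{1}{6}\right) \left(-12\right) = 2$)
$I{\left(Z \right)} = 2 + Z^{2} + 24 Z$ ($I{\left(Z \right)} = \left(Z^{2} + 24 Z\right) + 2 = 2 + Z^{2} + 24 Z$)
$I{\left(j{\left(1 \right)} \right)} - 18615 = \left(2 + \left(- \frac{10}{1}\right)^{2} + 24 \left(- \frac{10}{1}\right)\right) - 18615 = \left(2 + \left(\left(-10\right) 1\right)^{2} + 24 \left(\left(-10\right) 1\right)\right) - 18615 = \left(2 + \left(-10\right)^{2} + 24 \left(-10\right)\right) - 18615 = \left(2 + 100 - 240\right) - 18615 = -138 - 18615 = -18753$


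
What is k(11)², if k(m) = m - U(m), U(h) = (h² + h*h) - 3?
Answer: 51984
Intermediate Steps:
U(h) = -3 + 2*h² (U(h) = (h² + h²) - 3 = 2*h² - 3 = -3 + 2*h²)
k(m) = 3 + m - 2*m² (k(m) = m - (-3 + 2*m²) = m + (3 - 2*m²) = 3 + m - 2*m²)
k(11)² = (3 + 11 - 2*11²)² = (3 + 11 - 2*121)² = (3 + 11 - 242)² = (-228)² = 51984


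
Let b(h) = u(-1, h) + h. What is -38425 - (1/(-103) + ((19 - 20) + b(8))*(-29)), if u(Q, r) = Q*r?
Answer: -3960761/103 ≈ -38454.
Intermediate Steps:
b(h) = 0 (b(h) = -h + h = 0)
-38425 - (1/(-103) + ((19 - 20) + b(8))*(-29)) = -38425 - (1/(-103) + ((19 - 20) + 0)*(-29)) = -38425 - (-1/103 + (-1 + 0)*(-29)) = -38425 - (-1/103 - 1*(-29)) = -38425 - (-1/103 + 29) = -38425 - 1*2986/103 = -38425 - 2986/103 = -3960761/103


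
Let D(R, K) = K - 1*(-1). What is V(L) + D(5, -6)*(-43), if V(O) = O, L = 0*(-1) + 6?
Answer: 221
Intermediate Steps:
L = 6 (L = 0 + 6 = 6)
D(R, K) = 1 + K (D(R, K) = K + 1 = 1 + K)
V(L) + D(5, -6)*(-43) = 6 + (1 - 6)*(-43) = 6 - 5*(-43) = 6 + 215 = 221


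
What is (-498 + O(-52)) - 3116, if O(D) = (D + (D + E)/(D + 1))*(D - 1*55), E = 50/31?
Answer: 2915816/1581 ≈ 1844.3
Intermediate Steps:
E = 50/31 (E = 50*(1/31) = 50/31 ≈ 1.6129)
O(D) = (-55 + D)*(D + (50/31 + D)/(1 + D)) (O(D) = (D + (D + 50/31)/(D + 1))*(D - 1*55) = (D + (50/31 + D)/(1 + D))*(D - 55) = (D + (50/31 + D)/(1 + D))*(-55 + D) = (-55 + D)*(D + (50/31 + D)/(1 + D)))
(-498 + O(-52)) - 3116 = (-498 + (-2750 - 3360*(-52) - 1643*(-52)² + 31*(-52)³)/(31*(1 - 52))) - 3116 = (-498 + (1/31)*(-2750 + 174720 - 1643*2704 + 31*(-140608))/(-51)) - 3116 = (-498 + (1/31)*(-1/51)*(-2750 + 174720 - 4442672 - 4358848)) - 3116 = (-498 + (1/31)*(-1/51)*(-8629550)) - 3116 = (-498 + 8629550/1581) - 3116 = 7842212/1581 - 3116 = 2915816/1581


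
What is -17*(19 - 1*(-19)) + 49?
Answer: -597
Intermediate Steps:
-17*(19 - 1*(-19)) + 49 = -17*(19 + 19) + 49 = -17*38 + 49 = -646 + 49 = -597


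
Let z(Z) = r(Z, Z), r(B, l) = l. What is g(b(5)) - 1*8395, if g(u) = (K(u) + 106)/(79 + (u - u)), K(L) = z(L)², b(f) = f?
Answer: -663074/79 ≈ -8393.3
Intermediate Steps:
z(Z) = Z
K(L) = L²
g(u) = 106/79 + u²/79 (g(u) = (u² + 106)/(79 + (u - u)) = (106 + u²)/(79 + 0) = (106 + u²)/79 = (106 + u²)*(1/79) = 106/79 + u²/79)
g(b(5)) - 1*8395 = (106/79 + (1/79)*5²) - 1*8395 = (106/79 + (1/79)*25) - 8395 = (106/79 + 25/79) - 8395 = 131/79 - 8395 = -663074/79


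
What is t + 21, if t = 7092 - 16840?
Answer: -9727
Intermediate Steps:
t = -9748
t + 21 = -9748 + 21 = -9727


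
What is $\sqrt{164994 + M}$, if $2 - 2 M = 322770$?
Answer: $19 \sqrt{10} \approx 60.083$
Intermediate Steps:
$M = -161384$ ($M = 1 - 161385 = -161384$)
$\sqrt{164994 + M} = \sqrt{164994 - 161384} = \sqrt{3610} = 19 \sqrt{10}$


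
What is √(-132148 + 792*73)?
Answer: 2*I*√18583 ≈ 272.64*I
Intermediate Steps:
√(-132148 + 792*73) = √(-132148 + 57816) = √(-74332) = 2*I*√18583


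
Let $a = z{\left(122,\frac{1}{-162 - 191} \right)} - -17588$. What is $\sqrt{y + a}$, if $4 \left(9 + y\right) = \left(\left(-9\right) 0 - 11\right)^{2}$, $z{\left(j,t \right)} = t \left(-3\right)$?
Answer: $\frac{3 \sqrt{975232041}}{706} \approx 132.7$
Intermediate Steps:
$z{\left(j,t \right)} = - 3 t$
$a = \frac{6208567}{353}$ ($a = - \frac{3}{-162 - 191} - -17588 = - \frac{3}{-353} + 17588 = \left(-3\right) \left(- \frac{1}{353}\right) + 17588 = \frac{3}{353} + 17588 = \frac{6208567}{353} \approx 17588.0$)
$y = \frac{85}{4}$ ($y = -9 + \frac{\left(\left(-9\right) 0 - 11\right)^{2}}{4} = -9 + \frac{\left(0 - 11\right)^{2}}{4} = -9 + \frac{\left(-11\right)^{2}}{4} = -9 + \frac{1}{4} \cdot 121 = -9 + \frac{121}{4} = \frac{85}{4} \approx 21.25$)
$\sqrt{y + a} = \sqrt{\frac{85}{4} + \frac{6208567}{353}} = \sqrt{\frac{24864273}{1412}} = \frac{3 \sqrt{975232041}}{706}$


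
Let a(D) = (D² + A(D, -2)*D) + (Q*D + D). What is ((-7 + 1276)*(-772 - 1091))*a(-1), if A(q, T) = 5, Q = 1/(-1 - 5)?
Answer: 22853421/2 ≈ 1.1427e+7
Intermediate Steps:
Q = -⅙ (Q = 1/(-6) = -⅙ ≈ -0.16667)
a(D) = D² + 35*D/6 (a(D) = (D² + 5*D) + (-D/6 + D) = (D² + 5*D) + 5*D/6 = D² + 35*D/6)
((-7 + 1276)*(-772 - 1091))*a(-1) = ((-7 + 1276)*(-772 - 1091))*((⅙)*(-1)*(35 + 6*(-1))) = (1269*(-1863))*((⅙)*(-1)*(35 - 6)) = -788049*(-1)*29/2 = -2364147*(-29/6) = 22853421/2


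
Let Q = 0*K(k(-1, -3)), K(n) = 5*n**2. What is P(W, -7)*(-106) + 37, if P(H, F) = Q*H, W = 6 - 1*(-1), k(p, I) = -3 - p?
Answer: 37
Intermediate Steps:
W = 7 (W = 6 + 1 = 7)
Q = 0 (Q = 0*(5*(-3 - 1*(-1))**2) = 0*(5*(-3 + 1)**2) = 0*(5*(-2)**2) = 0*(5*4) = 0*20 = 0)
P(H, F) = 0 (P(H, F) = 0*H = 0)
P(W, -7)*(-106) + 37 = 0*(-106) + 37 = 0 + 37 = 37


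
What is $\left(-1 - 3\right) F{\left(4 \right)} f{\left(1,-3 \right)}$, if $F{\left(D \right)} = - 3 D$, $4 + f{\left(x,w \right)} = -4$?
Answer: $-384$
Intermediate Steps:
$f{\left(x,w \right)} = -8$ ($f{\left(x,w \right)} = -4 - 4 = -8$)
$\left(-1 - 3\right) F{\left(4 \right)} f{\left(1,-3 \right)} = \left(-1 - 3\right) \left(\left(-3\right) 4\right) \left(-8\right) = \left(-4\right) \left(-12\right) \left(-8\right) = 48 \left(-8\right) = -384$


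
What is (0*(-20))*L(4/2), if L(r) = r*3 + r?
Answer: 0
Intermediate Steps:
L(r) = 4*r (L(r) = 3*r + r = 4*r)
(0*(-20))*L(4/2) = (0*(-20))*(4*(4/2)) = 0*(4*(4*(1/2))) = 0*(4*2) = 0*8 = 0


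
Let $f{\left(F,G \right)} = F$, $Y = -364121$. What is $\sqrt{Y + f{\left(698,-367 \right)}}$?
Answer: $23 i \sqrt{687} \approx 602.85 i$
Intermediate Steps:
$\sqrt{Y + f{\left(698,-367 \right)}} = \sqrt{-364121 + 698} = \sqrt{-363423} = 23 i \sqrt{687}$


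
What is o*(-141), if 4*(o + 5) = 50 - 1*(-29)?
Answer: -8319/4 ≈ -2079.8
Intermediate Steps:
o = 59/4 (o = -5 + (50 - 1*(-29))/4 = -5 + (50 + 29)/4 = -5 + (¼)*79 = -5 + 79/4 = 59/4 ≈ 14.750)
o*(-141) = (59/4)*(-141) = -8319/4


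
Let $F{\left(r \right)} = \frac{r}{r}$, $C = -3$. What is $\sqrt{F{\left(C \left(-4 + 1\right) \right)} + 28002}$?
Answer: $\sqrt{28003} \approx 167.34$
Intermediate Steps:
$F{\left(r \right)} = 1$
$\sqrt{F{\left(C \left(-4 + 1\right) \right)} + 28002} = \sqrt{1 + 28002} = \sqrt{28003}$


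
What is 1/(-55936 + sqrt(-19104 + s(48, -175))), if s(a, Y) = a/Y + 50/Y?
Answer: -699200/39110690007 - 5*I*sqrt(477614)/78221380014 ≈ -1.7877e-5 - 4.4176e-8*I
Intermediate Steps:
s(a, Y) = 50/Y + a/Y
1/(-55936 + sqrt(-19104 + s(48, -175))) = 1/(-55936 + sqrt(-19104 + (50 + 48)/(-175))) = 1/(-55936 + sqrt(-19104 - 1/175*98)) = 1/(-55936 + sqrt(-19104 - 14/25)) = 1/(-55936 + sqrt(-477614/25)) = 1/(-55936 + I*sqrt(477614)/5)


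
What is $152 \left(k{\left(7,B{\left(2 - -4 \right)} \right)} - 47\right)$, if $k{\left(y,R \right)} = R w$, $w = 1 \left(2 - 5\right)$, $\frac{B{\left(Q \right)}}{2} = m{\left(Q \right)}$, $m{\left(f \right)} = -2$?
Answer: $-5320$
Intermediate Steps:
$B{\left(Q \right)} = -4$ ($B{\left(Q \right)} = 2 \left(-2\right) = -4$)
$w = -3$ ($w = 1 \left(-3\right) = -3$)
$k{\left(y,R \right)} = - 3 R$ ($k{\left(y,R \right)} = R \left(-3\right) = - 3 R$)
$152 \left(k{\left(7,B{\left(2 - -4 \right)} \right)} - 47\right) = 152 \left(\left(-3\right) \left(-4\right) - 47\right) = 152 \left(12 - 47\right) = 152 \left(-35\right) = -5320$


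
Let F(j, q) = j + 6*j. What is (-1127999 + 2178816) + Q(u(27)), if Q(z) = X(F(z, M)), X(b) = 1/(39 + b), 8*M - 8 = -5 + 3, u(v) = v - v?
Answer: 40981864/39 ≈ 1.0508e+6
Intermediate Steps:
u(v) = 0
M = ¾ (M = 1 + (-5 + 3)/8 = 1 + (⅛)*(-2) = 1 - ¼ = ¾ ≈ 0.75000)
F(j, q) = 7*j
Q(z) = 1/(39 + 7*z)
(-1127999 + 2178816) + Q(u(27)) = (-1127999 + 2178816) + 1/(39 + 7*0) = 1050817 + 1/(39 + 0) = 1050817 + 1/39 = 40981864/39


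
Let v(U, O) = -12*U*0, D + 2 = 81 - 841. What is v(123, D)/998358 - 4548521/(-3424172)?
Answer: 4548521/3424172 ≈ 1.3284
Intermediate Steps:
D = -762 (D = -2 + (81 - 841) = -2 - 760 = -762)
v(U, O) = 0
v(123, D)/998358 - 4548521/(-3424172) = 0/998358 - 4548521/(-3424172) = 0*(1/998358) - 4548521*(-1/3424172) = 0 + 4548521/3424172 = 4548521/3424172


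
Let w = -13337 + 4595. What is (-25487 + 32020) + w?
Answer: -2209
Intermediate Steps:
w = -8742
(-25487 + 32020) + w = (-25487 + 32020) - 8742 = 6533 - 8742 = -2209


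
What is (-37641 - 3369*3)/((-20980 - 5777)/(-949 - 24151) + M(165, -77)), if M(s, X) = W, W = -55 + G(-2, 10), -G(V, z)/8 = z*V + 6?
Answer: -399491600/485819 ≈ -822.31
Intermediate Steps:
G(V, z) = -48 - 8*V*z (G(V, z) = -8*(z*V + 6) = -8*(V*z + 6) = -8*(6 + V*z) = -48 - 8*V*z)
W = 57 (W = -55 + (-48 - 8*(-2)*10) = -55 + (-48 + 160) = -55 + 112 = 57)
M(s, X) = 57
(-37641 - 3369*3)/((-20980 - 5777)/(-949 - 24151) + M(165, -77)) = (-37641 - 3369*3)/((-20980 - 5777)/(-949 - 24151) + 57) = (-37641 - 10107)/(-26757/(-25100) + 57) = -47748/(-26757*(-1/25100) + 57) = -47748/(26757/25100 + 57) = -47748/1457457/25100 = -47748*25100/1457457 = -399491600/485819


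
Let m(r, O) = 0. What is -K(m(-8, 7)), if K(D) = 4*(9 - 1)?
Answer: -32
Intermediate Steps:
K(D) = 32 (K(D) = 4*8 = 32)
-K(m(-8, 7)) = -1*32 = -32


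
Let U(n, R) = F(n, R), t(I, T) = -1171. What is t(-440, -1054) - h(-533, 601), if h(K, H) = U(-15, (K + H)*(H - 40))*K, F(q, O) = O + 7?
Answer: 20335444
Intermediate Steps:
F(q, O) = 7 + O
U(n, R) = 7 + R
h(K, H) = K*(7 + (-40 + H)*(H + K)) (h(K, H) = (7 + (K + H)*(H - 40))*K = (7 + (H + K)*(-40 + H))*K = (7 + (-40 + H)*(H + K))*K = K*(7 + (-40 + H)*(H + K)))
t(-440, -1054) - h(-533, 601) = -1171 - (-533)*(7 + 601**2 - 40*601 - 40*(-533) + 601*(-533)) = -1171 - (-533)*(7 + 361201 - 24040 + 21320 - 320333) = -1171 - (-533)*38155 = -1171 - 1*(-20336615) = -1171 + 20336615 = 20335444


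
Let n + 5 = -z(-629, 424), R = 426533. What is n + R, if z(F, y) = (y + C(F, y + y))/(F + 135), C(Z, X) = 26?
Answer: 105352641/247 ≈ 4.2653e+5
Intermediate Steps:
z(F, y) = (26 + y)/(135 + F) (z(F, y) = (y + 26)/(F + 135) = (26 + y)/(135 + F))
n = -1010/247 (n = -5 - (26 + 424)/(135 - 629) = -5 - 450/(-494) = -5 - (-1)*450/494 = -5 - 1*(-225/247) = -5 + 225/247 = -1010/247 ≈ -4.0891)
n + R = -1010/247 + 426533 = 105352641/247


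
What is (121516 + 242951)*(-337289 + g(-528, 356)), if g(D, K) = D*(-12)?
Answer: -120621447051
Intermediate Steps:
g(D, K) = -12*D
(121516 + 242951)*(-337289 + g(-528, 356)) = (121516 + 242951)*(-337289 - 12*(-528)) = 364467*(-337289 + 6336) = 364467*(-330953) = -120621447051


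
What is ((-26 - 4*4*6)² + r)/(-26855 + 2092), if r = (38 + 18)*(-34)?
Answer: -12980/24763 ≈ -0.52417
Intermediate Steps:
r = -1904 (r = 56*(-34) = -1904)
((-26 - 4*4*6)² + r)/(-26855 + 2092) = ((-26 - 4*4*6)² - 1904)/(-26855 + 2092) = ((-26 - 16*6)² - 1904)/(-24763) = ((-26 - 96)² - 1904)*(-1/24763) = ((-122)² - 1904)*(-1/24763) = (14884 - 1904)*(-1/24763) = 12980*(-1/24763) = -12980/24763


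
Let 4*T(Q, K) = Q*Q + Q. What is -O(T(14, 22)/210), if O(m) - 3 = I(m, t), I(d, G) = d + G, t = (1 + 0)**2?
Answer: -17/4 ≈ -4.2500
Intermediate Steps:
t = 1 (t = 1**2 = 1)
T(Q, K) = Q/4 + Q**2/4 (T(Q, K) = (Q*Q + Q)/4 = (Q**2 + Q)/4 = (Q + Q**2)/4 = Q/4 + Q**2/4)
I(d, G) = G + d
O(m) = 4 + m (O(m) = 3 + (1 + m) = 4 + m)
-O(T(14, 22)/210) = -(4 + ((1/4)*14*(1 + 14))/210) = -(4 + ((1/4)*14*15)*(1/210)) = -(4 + (105/2)*(1/210)) = -(4 + 1/4) = -1*17/4 = -17/4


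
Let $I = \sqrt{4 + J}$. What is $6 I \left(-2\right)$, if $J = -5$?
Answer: $- 12 i \approx - 12.0 i$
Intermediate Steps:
$I = i$ ($I = \sqrt{4 - 5} = \sqrt{-1} = i \approx 1.0 i$)
$6 I \left(-2\right) = 6 i \left(-2\right) = - 12 i$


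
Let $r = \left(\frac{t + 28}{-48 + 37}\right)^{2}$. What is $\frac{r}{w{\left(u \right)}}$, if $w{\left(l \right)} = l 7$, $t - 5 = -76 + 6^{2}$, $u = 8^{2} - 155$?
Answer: $- \frac{1}{1573} \approx -0.00063573$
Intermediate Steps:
$u = -91$ ($u = 64 - 155 = -91$)
$t = -35$ ($t = 5 - \left(76 - 6^{2}\right) = 5 + \left(-76 + 36\right) = 5 - 40 = -35$)
$w{\left(l \right)} = 7 l$
$r = \frac{49}{121}$ ($r = \left(\frac{-35 + 28}{-48 + 37}\right)^{2} = \left(- \frac{7}{-11}\right)^{2} = \left(\left(-7\right) \left(- \frac{1}{11}\right)\right)^{2} = \left(\frac{7}{11}\right)^{2} = \frac{49}{121} \approx 0.40496$)
$\frac{r}{w{\left(u \right)}} = \frac{49}{121 \cdot 7 \left(-91\right)} = \frac{49}{121 \left(-637\right)} = \frac{49}{121} \left(- \frac{1}{637}\right) = - \frac{1}{1573}$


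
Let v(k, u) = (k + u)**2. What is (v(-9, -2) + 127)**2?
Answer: 61504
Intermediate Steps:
(v(-9, -2) + 127)**2 = ((-9 - 2)**2 + 127)**2 = ((-11)**2 + 127)**2 = (121 + 127)**2 = 248**2 = 61504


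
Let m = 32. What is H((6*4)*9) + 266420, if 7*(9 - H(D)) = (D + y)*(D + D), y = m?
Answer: 1757867/7 ≈ 2.5112e+5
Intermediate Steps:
y = 32
H(D) = 9 - 2*D*(32 + D)/7 (H(D) = 9 - (D + 32)*(D + D)/7 = 9 - (32 + D)*2*D/7 = 9 - 2*D*(32 + D)/7)
H((6*4)*9) + 266420 = (9 - 64*6*4*9/7 - 2*((6*4)*9)²/7) + 266420 = (9 - 1536*9/7 - 2*(24*9)²/7) + 266420 = (9 - 64/7*216 - 2/7*216²) + 266420 = (9 - 13824/7 - 2/7*46656) + 266420 = (9 - 13824/7 - 93312/7) + 266420 = -107073/7 + 266420 = 1757867/7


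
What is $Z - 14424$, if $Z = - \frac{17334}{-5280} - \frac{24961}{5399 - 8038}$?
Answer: $- \frac{33467553929}{2322320} \approx -14411.0$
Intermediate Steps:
$Z = \frac{29589751}{2322320}$ ($Z = \left(-17334\right) \left(- \frac{1}{5280}\right) - \frac{24961}{-2639} = \frac{2889}{880} - - \frac{24961}{2639} = \frac{2889}{880} + \frac{24961}{2639} = \frac{29589751}{2322320} \approx 12.741$)
$Z - 14424 = \frac{29589751}{2322320} - 14424 = - \frac{33467553929}{2322320}$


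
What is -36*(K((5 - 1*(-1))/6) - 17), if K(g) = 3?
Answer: 504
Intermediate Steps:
-36*(K((5 - 1*(-1))/6) - 17) = -36*(3 - 17) = -36*(-14) = 504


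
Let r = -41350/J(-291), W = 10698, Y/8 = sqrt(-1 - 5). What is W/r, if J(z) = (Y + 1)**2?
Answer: 2048667/20675 - 85584*I*sqrt(6)/20675 ≈ 99.089 - 10.14*I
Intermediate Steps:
Y = 8*I*sqrt(6) (Y = 8*sqrt(-1 - 5) = 8*sqrt(-6) = 8*(I*sqrt(6)) = 8*I*sqrt(6) ≈ 19.596*I)
J(z) = (1 + 8*I*sqrt(6))**2 (J(z) = (8*I*sqrt(6) + 1)**2 = (1 + 8*I*sqrt(6))**2)
r = -41350/(-383 + 16*I*sqrt(6)) ≈ 106.84 + 10.933*I
W/r = 10698/((41350*I/(16*sqrt(6) + 383*I))) = 10698*(-I*(16*sqrt(6) + 383*I)/41350) = -5349*I*(16*sqrt(6) + 383*I)/20675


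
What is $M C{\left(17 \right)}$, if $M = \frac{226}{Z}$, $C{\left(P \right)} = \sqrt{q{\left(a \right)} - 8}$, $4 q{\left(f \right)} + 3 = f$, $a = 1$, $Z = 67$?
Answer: $\frac{113 i \sqrt{34}}{67} \approx 9.8343 i$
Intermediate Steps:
$q{\left(f \right)} = - \frac{3}{4} + \frac{f}{4}$
$C{\left(P \right)} = \frac{i \sqrt{34}}{2}$ ($C{\left(P \right)} = \sqrt{\left(- \frac{3}{4} + \frac{1}{4} \cdot 1\right) - 8} = \sqrt{\left(- \frac{3}{4} + \frac{1}{4}\right) - 8} = \sqrt{- \frac{1}{2} - 8} = \sqrt{- \frac{17}{2}} = \frac{i \sqrt{34}}{2}$)
$M = \frac{226}{67} \approx 3.3731$
$M C{\left(17 \right)} = \frac{226 \frac{i \sqrt{34}}{2}}{67} = \frac{113 i \sqrt{34}}{67}$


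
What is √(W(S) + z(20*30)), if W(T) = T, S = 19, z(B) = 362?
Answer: √381 ≈ 19.519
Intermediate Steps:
√(W(S) + z(20*30)) = √(19 + 362) = √381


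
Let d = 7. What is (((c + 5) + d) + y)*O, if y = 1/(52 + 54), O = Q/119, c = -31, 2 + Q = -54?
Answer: 8052/901 ≈ 8.9367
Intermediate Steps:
Q = -56 (Q = -2 - 54 = -56)
O = -8/17 (O = -56/119 = -56*1/119 = -8/17 ≈ -0.47059)
y = 1/106 ≈ 0.0094340
(((c + 5) + d) + y)*O = (((-31 + 5) + 7) + 1/106)*(-8/17) = ((-26 + 7) + 1/106)*(-8/17) = (-19 + 1/106)*(-8/17) = -2013/106*(-8/17) = 8052/901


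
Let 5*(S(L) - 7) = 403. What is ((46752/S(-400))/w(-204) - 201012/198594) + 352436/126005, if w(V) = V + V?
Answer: 13195142872/27677880285 ≈ 0.47674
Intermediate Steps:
S(L) = 438/5 (S(L) = 7 + (1/5)*403 = 7 + 403/5 = 438/5)
w(V) = 2*V
((46752/S(-400))/w(-204) - 201012/198594) + 352436/126005 = ((46752/(438/5))/((2*(-204))) - 201012/198594) + 352436/126005 = ((46752*(5/438))/(-408) - 201012*1/198594) + 352436*(1/126005) = ((38960/73)*(-1/408) - 33502/33099) + 352436/126005 = (-4870/3723 - 33502/33099) + 352436/126005 = -5606276/2416227 + 352436/126005 = 13195142872/27677880285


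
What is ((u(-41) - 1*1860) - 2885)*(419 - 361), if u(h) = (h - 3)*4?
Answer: -285418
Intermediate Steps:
u(h) = -12 + 4*h (u(h) = (-3 + h)*4 = -12 + 4*h)
((u(-41) - 1*1860) - 2885)*(419 - 361) = (((-12 + 4*(-41)) - 1*1860) - 2885)*(419 - 361) = (((-12 - 164) - 1860) - 2885)*58 = ((-176 - 1860) - 2885)*58 = (-2036 - 2885)*58 = -4921*58 = -285418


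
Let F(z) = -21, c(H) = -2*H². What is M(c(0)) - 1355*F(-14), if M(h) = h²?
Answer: 28455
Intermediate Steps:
M(c(0)) - 1355*F(-14) = (-2*0²)² - 1355*(-21) = (-2*0)² + 28455 = 0² + 28455 = 0 + 28455 = 28455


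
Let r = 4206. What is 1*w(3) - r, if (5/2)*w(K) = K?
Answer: -21024/5 ≈ -4204.8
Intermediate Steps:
w(K) = 2*K/5
1*w(3) - r = 1*((⅖)*3) - 1*4206 = 1*(6/5) - 4206 = 6/5 - 4206 = -21024/5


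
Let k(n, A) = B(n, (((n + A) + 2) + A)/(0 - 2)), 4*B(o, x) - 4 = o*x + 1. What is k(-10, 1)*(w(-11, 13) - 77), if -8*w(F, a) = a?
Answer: 15725/32 ≈ 491.41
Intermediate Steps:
w(F, a) = -a/8
B(o, x) = 5/4 + o*x/4 (B(o, x) = 1 + (o*x + 1)/4 = 1 + (1 + o*x)/4 = 1 + (¼ + o*x/4) = 5/4 + o*x/4)
k(n, A) = 5/4 + n*(-1 - A - n/2)/4 (k(n, A) = 5/4 + n*((((n + A) + 2) + A)/(0 - 2))/4 = 5/4 + n*((((A + n) + 2) + A)/(-2))/4 = 5/4 + n*(((2 + A + n) + A)*(-½))/4 = 5/4 + n*((2 + n + 2*A)*(-½))/4 = 5/4 + n*(-1 - A - n/2)/4)
k(-10, 1)*(w(-11, 13) - 77) = (5/4 - ⅛*(-10)*(2 - 10 + 2*1))*(-⅛*13 - 77) = (5/4 - ⅛*(-10)*(2 - 10 + 2))*(-13/8 - 77) = (5/4 - ⅛*(-10)*(-6))*(-629/8) = (5/4 - 15/2)*(-629/8) = -25/4*(-629/8) = 15725/32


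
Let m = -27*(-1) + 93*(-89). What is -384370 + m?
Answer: -392620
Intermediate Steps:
m = -8250 (m = 27 - 8277 = -8250)
-384370 + m = -384370 - 8250 = -392620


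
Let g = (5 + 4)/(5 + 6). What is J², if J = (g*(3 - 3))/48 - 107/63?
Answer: 11449/3969 ≈ 2.8846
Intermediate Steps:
g = 9/11 ≈ 0.81818
J = -107/63 (J = (9*(3 - 3)/11)/48 - 107/63 = ((9/11)*0)*(1/48) - 107*1/63 = 0*(1/48) - 107/63 = 0 - 107/63 = -107/63 ≈ -1.6984)
J² = (-107/63)² = 11449/3969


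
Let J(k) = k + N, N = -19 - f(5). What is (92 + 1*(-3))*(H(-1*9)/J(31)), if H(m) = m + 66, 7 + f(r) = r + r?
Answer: 1691/3 ≈ 563.67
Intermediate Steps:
f(r) = -7 + 2*r (f(r) = -7 + (r + r) = -7 + 2*r)
H(m) = 66 + m
N = -22 (N = -19 - (-7 + 2*5) = -19 - (-7 + 10) = -19 - 1*3 = -19 - 3 = -22)
J(k) = -22 + k (J(k) = k - 22 = -22 + k)
(92 + 1*(-3))*(H(-1*9)/J(31)) = (92 + 1*(-3))*((66 - 1*9)/(-22 + 31)) = (92 - 3)*((66 - 9)/9) = 89*(57*(1/9)) = 89*(19/3) = 1691/3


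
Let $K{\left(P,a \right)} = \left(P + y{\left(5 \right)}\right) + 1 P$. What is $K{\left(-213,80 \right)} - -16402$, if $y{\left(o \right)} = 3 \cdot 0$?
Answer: $15976$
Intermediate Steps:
$y{\left(o \right)} = 0$
$K{\left(P,a \right)} = 2 P$ ($K{\left(P,a \right)} = \left(P + 0\right) + 1 P = P + P = 2 P$)
$K{\left(-213,80 \right)} - -16402 = 2 \left(-213\right) - -16402 = -426 + 16402 = 15976$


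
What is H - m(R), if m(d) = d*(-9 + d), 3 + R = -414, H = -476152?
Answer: -653794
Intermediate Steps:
R = -417 (R = -3 - 414 = -417)
H - m(R) = -476152 - (-417)*(-9 - 417) = -476152 - (-417)*(-426) = -476152 - 1*177642 = -476152 - 177642 = -653794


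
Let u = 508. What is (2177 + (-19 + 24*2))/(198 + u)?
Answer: 1103/353 ≈ 3.1246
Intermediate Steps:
(2177 + (-19 + 24*2))/(198 + u) = (2177 + (-19 + 24*2))/(198 + 508) = (2177 + (-19 + 48))/706 = (2177 + 29)*(1/706) = 2206*(1/706) = 1103/353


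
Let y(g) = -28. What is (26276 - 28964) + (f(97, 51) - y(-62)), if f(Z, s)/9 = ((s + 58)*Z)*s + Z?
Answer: 4851220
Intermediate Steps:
f(Z, s) = 9*Z + 9*Z*s*(58 + s) (f(Z, s) = 9*(((s + 58)*Z)*s + Z) = 9*(((58 + s)*Z)*s + Z) = 9*((Z*(58 + s))*s + Z) = 9*(Z*s*(58 + s) + Z) = 9*(Z + Z*s*(58 + s)) = 9*Z + 9*Z*s*(58 + s))
(26276 - 28964) + (f(97, 51) - y(-62)) = (26276 - 28964) + (9*97*(1 + 51² + 58*51) - 1*(-28)) = -2688 + (9*97*(1 + 2601 + 2958) + 28) = -2688 + (9*97*5560 + 28) = -2688 + (4853880 + 28) = -2688 + 4853908 = 4851220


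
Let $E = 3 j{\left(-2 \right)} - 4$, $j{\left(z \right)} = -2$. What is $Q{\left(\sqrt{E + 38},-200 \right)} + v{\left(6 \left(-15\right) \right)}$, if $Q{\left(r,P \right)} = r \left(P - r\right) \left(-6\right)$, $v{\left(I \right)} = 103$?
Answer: $271 + 2400 \sqrt{7} \approx 6620.8$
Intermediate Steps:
$E = -10$ ($E = 3 \left(-2\right) - 4 = -6 - 4 = -10$)
$Q{\left(r,P \right)} = - 6 r \left(P - r\right)$
$Q{\left(\sqrt{E + 38},-200 \right)} + v{\left(6 \left(-15\right) \right)} = 6 \sqrt{-10 + 38} \left(\sqrt{-10 + 38} - -200\right) + 103 = 6 \sqrt{28} \left(\sqrt{28} + 200\right) + 103 = 6 \cdot 2 \sqrt{7} \left(2 \sqrt{7} + 200\right) + 103 = 6 \cdot 2 \sqrt{7} \left(200 + 2 \sqrt{7}\right) + 103 = 12 \sqrt{7} \left(200 + 2 \sqrt{7}\right) + 103 = 103 + 12 \sqrt{7} \left(200 + 2 \sqrt{7}\right)$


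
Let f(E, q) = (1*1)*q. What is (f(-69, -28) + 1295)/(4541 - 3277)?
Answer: 1267/1264 ≈ 1.0024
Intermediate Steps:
f(E, q) = q (f(E, q) = 1*q = q)
(f(-69, -28) + 1295)/(4541 - 3277) = (-28 + 1295)/(4541 - 3277) = 1267/1264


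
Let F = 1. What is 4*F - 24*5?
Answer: -116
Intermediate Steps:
4*F - 24*5 = 4*1 - 24*5 = 4 - 120 = -116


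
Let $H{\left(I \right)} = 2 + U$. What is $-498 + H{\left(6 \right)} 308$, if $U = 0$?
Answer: $118$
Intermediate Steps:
$H{\left(I \right)} = 2$ ($H{\left(I \right)} = 2 + 0 = 2$)
$-498 + H{\left(6 \right)} 308 = -498 + 2 \cdot 308 = -498 + 616 = 118$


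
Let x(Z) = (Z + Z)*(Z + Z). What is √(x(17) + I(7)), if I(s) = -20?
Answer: 4*√71 ≈ 33.705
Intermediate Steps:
x(Z) = 4*Z² (x(Z) = (2*Z)*(2*Z) = 4*Z²)
√(x(17) + I(7)) = √(4*17² - 20) = √(4*289 - 20) = √(1156 - 20) = √1136 = 4*√71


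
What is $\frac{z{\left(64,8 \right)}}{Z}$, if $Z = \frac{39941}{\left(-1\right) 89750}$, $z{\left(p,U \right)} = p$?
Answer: $- \frac{5744000}{39941} \approx -143.81$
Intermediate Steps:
$Z = - \frac{39941}{89750}$ ($Z = \frac{39941}{-89750} = 39941 \left(- \frac{1}{89750}\right) = - \frac{39941}{89750} \approx -0.44502$)
$\frac{z{\left(64,8 \right)}}{Z} = \frac{64}{- \frac{39941}{89750}} = 64 \left(- \frac{89750}{39941}\right) = - \frac{5744000}{39941}$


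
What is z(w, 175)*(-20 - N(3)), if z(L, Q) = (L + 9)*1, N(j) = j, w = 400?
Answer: -9407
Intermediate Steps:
z(L, Q) = 9 + L (z(L, Q) = (9 + L)*1 = 9 + L)
z(w, 175)*(-20 - N(3)) = (9 + 400)*(-20 - 1*3) = 409*(-20 - 3) = 409*(-23) = -9407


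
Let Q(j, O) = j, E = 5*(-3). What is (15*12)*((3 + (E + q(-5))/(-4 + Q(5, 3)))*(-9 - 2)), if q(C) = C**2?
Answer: -25740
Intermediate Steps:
E = -15
(15*12)*((3 + (E + q(-5))/(-4 + Q(5, 3)))*(-9 - 2)) = (15*12)*((3 + (-15 + (-5)**2)/(-4 + 5))*(-9 - 2)) = 180*((3 + (-15 + 25)/1)*(-11)) = 180*((3 + 10*1)*(-11)) = 180*((3 + 10)*(-11)) = 180*(13*(-11)) = 180*(-143) = -25740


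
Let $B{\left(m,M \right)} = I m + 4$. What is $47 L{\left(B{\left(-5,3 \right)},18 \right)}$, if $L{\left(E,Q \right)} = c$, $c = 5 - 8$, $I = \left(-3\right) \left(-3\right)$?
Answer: $-141$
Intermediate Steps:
$I = 9$
$c = -3$ ($c = 5 - 8 = -3$)
$B{\left(m,M \right)} = 4 + 9 m$ ($B{\left(m,M \right)} = 9 m + 4 = 4 + 9 m$)
$L{\left(E,Q \right)} = -3$
$47 L{\left(B{\left(-5,3 \right)},18 \right)} = 47 \left(-3\right) = -141$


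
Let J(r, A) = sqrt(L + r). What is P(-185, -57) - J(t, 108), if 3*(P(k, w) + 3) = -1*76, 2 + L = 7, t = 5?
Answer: -85/3 - sqrt(10) ≈ -31.496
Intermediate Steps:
L = 5 (L = -2 + 7 = 5)
P(k, w) = -85/3 (P(k, w) = -3 + (-1*76)/3 = -3 + (1/3)*(-76) = -3 - 76/3 = -85/3)
J(r, A) = sqrt(5 + r)
P(-185, -57) - J(t, 108) = -85/3 - sqrt(5 + 5) = -85/3 - sqrt(10)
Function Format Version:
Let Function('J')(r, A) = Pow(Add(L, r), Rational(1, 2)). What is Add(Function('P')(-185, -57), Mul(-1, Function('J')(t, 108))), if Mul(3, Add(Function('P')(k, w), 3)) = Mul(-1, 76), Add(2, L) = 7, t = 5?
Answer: Add(Rational(-85, 3), Mul(-1, Pow(10, Rational(1, 2)))) ≈ -31.496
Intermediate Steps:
L = 5 (L = Add(-2, 7) = 5)
Function('P')(k, w) = Rational(-85, 3) (Function('P')(k, w) = Add(-3, Mul(Rational(1, 3), Mul(-1, 76))) = Add(-3, Mul(Rational(1, 3), -76)) = Add(-3, Rational(-76, 3)) = Rational(-85, 3))
Function('J')(r, A) = Pow(Add(5, r), Rational(1, 2))
Add(Function('P')(-185, -57), Mul(-1, Function('J')(t, 108))) = Add(Rational(-85, 3), Mul(-1, Pow(Add(5, 5), Rational(1, 2)))) = Add(Rational(-85, 3), Mul(-1, Pow(10, Rational(1, 2))))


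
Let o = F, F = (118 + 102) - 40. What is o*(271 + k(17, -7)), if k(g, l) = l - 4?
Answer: 46800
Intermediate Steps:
k(g, l) = -4 + l
F = 180 (F = 220 - 40 = 180)
o = 180
o*(271 + k(17, -7)) = 180*(271 + (-4 - 7)) = 180*(271 - 11) = 180*260 = 46800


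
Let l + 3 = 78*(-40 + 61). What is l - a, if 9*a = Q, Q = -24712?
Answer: 39427/9 ≈ 4380.8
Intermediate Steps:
l = 1635 (l = -3 + 78*(-40 + 61) = -3 + 78*21 = -3 + 1638 = 1635)
a = -24712/9 (a = (⅑)*(-24712) = -24712/9 ≈ -2745.8)
l - a = 1635 - 1*(-24712/9) = 1635 + 24712/9 = 39427/9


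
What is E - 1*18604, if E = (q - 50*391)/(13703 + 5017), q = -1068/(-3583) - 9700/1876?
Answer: -65029992099277/3495288160 ≈ -18605.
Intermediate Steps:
q = -8187883/1680427 (q = -1068*(-1/3583) - 9700*1/1876 = 1068/3583 - 2425/469 = -8187883/1680427 ≈ -4.8725)
E = -3651170637/3495288160 (E = (-8187883/1680427 - 50*391)/(13703 + 5017) = (-8187883/1680427 - 19550)/18720 = -32860535733/1680427*1/18720 = -3651170637/3495288160 ≈ -1.0446)
E - 1*18604 = -3651170637/3495288160 - 1*18604 = -3651170637/3495288160 - 18604 = -65029992099277/3495288160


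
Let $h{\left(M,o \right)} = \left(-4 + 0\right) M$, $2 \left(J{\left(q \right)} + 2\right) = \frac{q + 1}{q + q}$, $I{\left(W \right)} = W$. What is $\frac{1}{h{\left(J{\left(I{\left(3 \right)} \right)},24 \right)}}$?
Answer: $\frac{3}{20} \approx 0.15$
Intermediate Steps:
$J{\left(q \right)} = -2 + \frac{1 + q}{4 q}$ ($J{\left(q \right)} = -2 + \frac{\left(q + 1\right) \frac{1}{q + q}}{2} = -2 + \frac{\left(1 + q\right) \frac{1}{2 q}}{2} = -2 + \frac{\frac{1}{2} \frac{1}{q} \left(1 + q\right)}{2} = -2 + \frac{1 + q}{4 q}$)
$h{\left(M,o \right)} = - 4 M$
$\frac{1}{h{\left(J{\left(I{\left(3 \right)} \right)},24 \right)}} = \frac{1}{\left(-4\right) \frac{1 - 21}{4 \cdot 3}} = \frac{1}{\left(-4\right) \frac{1}{4} \cdot \frac{1}{3} \left(1 - 21\right)} = \frac{1}{\left(-4\right) \frac{1}{4} \cdot \frac{1}{3} \left(-20\right)} = \frac{1}{\left(-4\right) \left(- \frac{5}{3}\right)} = \frac{1}{\frac{20}{3}} = \frac{3}{20}$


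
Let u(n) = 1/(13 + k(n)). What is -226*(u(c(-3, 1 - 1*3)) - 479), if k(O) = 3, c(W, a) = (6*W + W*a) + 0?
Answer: 865919/8 ≈ 1.0824e+5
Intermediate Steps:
c(W, a) = 6*W + W*a
u(n) = 1/16 (u(n) = 1/(13 + 3) = 1/16)
-226*(u(c(-3, 1 - 1*3)) - 479) = -226*(1/16 - 479) = -226*(-7663/16) = 865919/8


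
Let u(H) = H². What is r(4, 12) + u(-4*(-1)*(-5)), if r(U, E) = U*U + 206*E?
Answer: 2888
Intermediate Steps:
r(U, E) = U² + 206*E
r(4, 12) + u(-4*(-1)*(-5)) = (4² + 206*12) + (-4*(-1)*(-5))² = (16 + 2472) + (4*(-5))² = 2488 + (-20)² = 2488 + 400 = 2888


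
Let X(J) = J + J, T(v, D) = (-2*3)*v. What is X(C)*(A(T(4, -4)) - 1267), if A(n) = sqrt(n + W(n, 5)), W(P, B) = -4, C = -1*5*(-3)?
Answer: -38010 + 60*I*sqrt(7) ≈ -38010.0 + 158.75*I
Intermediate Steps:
C = 15 (C = -5*(-3) = 15)
T(v, D) = -6*v
X(J) = 2*J
A(n) = sqrt(-4 + n) (A(n) = sqrt(n - 4) = sqrt(-4 + n))
X(C)*(A(T(4, -4)) - 1267) = (2*15)*(sqrt(-4 - 6*4) - 1267) = 30*(sqrt(-4 - 24) - 1267) = 30*(sqrt(-28) - 1267) = 30*(2*I*sqrt(7) - 1267) = 30*(-1267 + 2*I*sqrt(7)) = -38010 + 60*I*sqrt(7)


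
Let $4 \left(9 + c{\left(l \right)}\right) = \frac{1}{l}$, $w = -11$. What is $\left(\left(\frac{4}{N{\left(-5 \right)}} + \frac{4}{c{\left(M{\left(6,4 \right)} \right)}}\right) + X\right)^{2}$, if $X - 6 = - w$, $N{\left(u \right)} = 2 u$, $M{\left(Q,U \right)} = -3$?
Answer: $\frac{77563249}{297025} \approx 261.13$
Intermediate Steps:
$c{\left(l \right)} = -9 + \frac{1}{4 l}$
$X = 17$ ($X = 6 - -11 = 6 + 11 = 17$)
$\left(\left(\frac{4}{N{\left(-5 \right)}} + \frac{4}{c{\left(M{\left(6,4 \right)} \right)}}\right) + X\right)^{2} = \left(\left(\frac{4}{2 \left(-5\right)} + \frac{4}{-9 + \frac{1}{4 \left(-3\right)}}\right) + 17\right)^{2} = \left(\left(\frac{4}{-10} + \frac{4}{-9 + \frac{1}{4} \left(- \frac{1}{3}\right)}\right) + 17\right)^{2} = \left(\left(4 \left(- \frac{1}{10}\right) + \frac{4}{-9 - \frac{1}{12}}\right) + 17\right)^{2} = \left(\left(- \frac{2}{5} + \frac{4}{- \frac{109}{12}}\right) + 17\right)^{2} = \left(\left(- \frac{2}{5} + 4 \left(- \frac{12}{109}\right)\right) + 17\right)^{2} = \left(\left(- \frac{2}{5} - \frac{48}{109}\right) + 17\right)^{2} = \left(- \frac{458}{545} + 17\right)^{2} = \left(\frac{8807}{545}\right)^{2} = \frac{77563249}{297025}$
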